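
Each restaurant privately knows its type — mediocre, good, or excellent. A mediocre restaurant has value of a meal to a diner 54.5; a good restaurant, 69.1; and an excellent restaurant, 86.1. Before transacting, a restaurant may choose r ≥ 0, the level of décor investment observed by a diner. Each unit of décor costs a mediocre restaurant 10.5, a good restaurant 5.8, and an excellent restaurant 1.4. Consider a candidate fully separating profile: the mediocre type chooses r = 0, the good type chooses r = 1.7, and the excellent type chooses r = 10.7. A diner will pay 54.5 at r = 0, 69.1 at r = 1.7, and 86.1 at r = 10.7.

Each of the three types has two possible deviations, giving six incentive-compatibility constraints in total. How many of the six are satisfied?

6

Good (own payoff 69.1 − 5.8×1.7 = 59.24): to r=0 gives 54.5 → no gain ✓; to r=10.7 gives 86.1 − 5.8×10.7 = 24.04 → no gain ✓.
Excellent (own payoff 86.1 − 1.4×10.7 = 71.12): to r=0 gives 54.5 → no gain ✓; to r=1.7 gives 69.1 − 1.4×1.7 = 66.72 → no gain ✓.
Mediocre (own payoff 54.5): to r=1.7 gives 69.1 − 10.5×1.7 = 51.25 → no gain ✓; to r=10.7 gives 86.1 − 10.5×10.7 = -26.25 → no gain ✓.
6 of the 6 constraints hold; this profile is a separating equilibrium.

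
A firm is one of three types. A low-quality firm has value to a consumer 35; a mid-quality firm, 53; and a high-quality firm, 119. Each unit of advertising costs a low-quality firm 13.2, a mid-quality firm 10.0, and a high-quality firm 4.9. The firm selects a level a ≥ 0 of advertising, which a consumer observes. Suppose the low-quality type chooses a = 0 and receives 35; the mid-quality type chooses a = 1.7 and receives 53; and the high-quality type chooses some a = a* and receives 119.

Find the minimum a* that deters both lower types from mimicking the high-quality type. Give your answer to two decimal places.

Low-quality type (on-path payoff 35) won't mimic when 35 ≥ 119 − 13.2·a*, i.e. a* ≥ 6.36.
Mid-quality type (on-path payoff 53 − 10.0×1.7 = 36) won't mimic when 36 ≥ 119 − 10.0·a*, i.e. a* ≥ 8.30.
Both must hold, so a* = max(6.36, 8.30) = 8.30. The mid-quality type's constraint binds.

8.30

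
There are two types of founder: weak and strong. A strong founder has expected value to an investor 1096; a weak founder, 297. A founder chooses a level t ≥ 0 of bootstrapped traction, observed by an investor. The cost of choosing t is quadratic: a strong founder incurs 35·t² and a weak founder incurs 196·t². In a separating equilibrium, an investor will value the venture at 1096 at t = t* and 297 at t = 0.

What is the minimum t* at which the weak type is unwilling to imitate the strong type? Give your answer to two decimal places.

The weak type at t = 0 receives 297; imitating at t* yields 1096 − 196·t*².
Indifference: 297 = 1096 − 196·t*², so t*² = (1096 − 297) / 196 ≈ 4.0765.
t* = √4.0765 ≈ 2.02.

2.02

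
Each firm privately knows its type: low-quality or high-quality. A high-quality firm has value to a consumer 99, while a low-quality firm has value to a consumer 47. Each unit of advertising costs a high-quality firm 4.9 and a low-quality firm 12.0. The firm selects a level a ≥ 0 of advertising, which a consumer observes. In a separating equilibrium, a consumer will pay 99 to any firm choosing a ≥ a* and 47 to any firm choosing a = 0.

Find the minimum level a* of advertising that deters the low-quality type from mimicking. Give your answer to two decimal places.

4.33

A low-quality firm choosing a = 0 receives 47.
Imitating at a* instead would pay 99 at cost 12.0·a*, netting 99 − 12.0·a*.
Indifference: 47 = 99 − 12.0·a*, so a* = (99 − 47) / 12.0 ≈ 4.33.
This is the low-quality type's binding incentive-compatibility constraint; any a ≥ 4.33 sustains separation on that side.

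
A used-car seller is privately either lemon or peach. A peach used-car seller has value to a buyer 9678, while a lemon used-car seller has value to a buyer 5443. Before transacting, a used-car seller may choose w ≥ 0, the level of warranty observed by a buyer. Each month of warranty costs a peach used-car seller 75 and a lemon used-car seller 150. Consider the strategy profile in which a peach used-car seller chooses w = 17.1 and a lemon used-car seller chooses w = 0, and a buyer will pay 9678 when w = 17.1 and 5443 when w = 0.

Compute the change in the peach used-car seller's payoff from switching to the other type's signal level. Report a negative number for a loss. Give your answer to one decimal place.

-2952.5

Playing w = 17.1 the peach used-car seller receives 9678 − 75 × 17.1 = 8395.5.
Deviating to w = 0 yields 5443 instead.
Gain from deviating: 5443 − 8395.5 = -2952.5.
The gain is negative, so the peach type's incentive-compatibility constraint is satisfied.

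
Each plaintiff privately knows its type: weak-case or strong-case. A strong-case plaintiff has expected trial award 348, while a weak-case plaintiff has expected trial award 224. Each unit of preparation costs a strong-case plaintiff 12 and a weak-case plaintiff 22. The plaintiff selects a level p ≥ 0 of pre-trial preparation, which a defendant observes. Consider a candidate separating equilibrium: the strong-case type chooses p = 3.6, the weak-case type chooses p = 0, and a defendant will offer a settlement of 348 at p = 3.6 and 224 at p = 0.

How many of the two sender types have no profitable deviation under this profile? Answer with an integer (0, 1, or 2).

Weak-case type: stay at 0 → 224; mimic → 348 − 22 × 3.6 = 268.8. IC fails (224 < 268.8).
Strong-case type: signal → 348 − 12 × 3.6 = 304.8; deviate to 0 → 224. IC holds (304.8 ≥ 224).
1 of 2 constraints hold, so this profile is not an equilibrium.

1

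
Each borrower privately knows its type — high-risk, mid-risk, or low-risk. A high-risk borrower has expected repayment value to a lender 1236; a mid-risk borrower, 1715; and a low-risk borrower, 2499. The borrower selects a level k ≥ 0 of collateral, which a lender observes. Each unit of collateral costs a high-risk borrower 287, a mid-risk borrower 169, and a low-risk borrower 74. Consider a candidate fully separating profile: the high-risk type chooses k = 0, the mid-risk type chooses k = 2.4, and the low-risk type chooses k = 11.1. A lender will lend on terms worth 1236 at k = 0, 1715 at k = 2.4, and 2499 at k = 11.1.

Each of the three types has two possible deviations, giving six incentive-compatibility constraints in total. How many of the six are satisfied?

High-risk (own payoff 1236): to k=2.4 gives 1715 − 287×2.4 = 1026.2 → no gain ✓; to k=11.1 gives 2499 − 287×11.1 = -686.7 → no gain ✓.
Mid-risk (own payoff 1715 − 169×2.4 = 1309.4): to k=0 gives 1236 → no gain ✓; to k=11.1 gives 2499 − 169×11.1 = 623.1 → no gain ✓.
Low-risk (own payoff 2499 − 74×11.1 = 1677.6): to k=0 gives 1236 → no gain ✓; to k=2.4 gives 1715 − 74×2.4 = 1537.4 → no gain ✓.
6 of the 6 constraints hold; this profile is a separating equilibrium.

6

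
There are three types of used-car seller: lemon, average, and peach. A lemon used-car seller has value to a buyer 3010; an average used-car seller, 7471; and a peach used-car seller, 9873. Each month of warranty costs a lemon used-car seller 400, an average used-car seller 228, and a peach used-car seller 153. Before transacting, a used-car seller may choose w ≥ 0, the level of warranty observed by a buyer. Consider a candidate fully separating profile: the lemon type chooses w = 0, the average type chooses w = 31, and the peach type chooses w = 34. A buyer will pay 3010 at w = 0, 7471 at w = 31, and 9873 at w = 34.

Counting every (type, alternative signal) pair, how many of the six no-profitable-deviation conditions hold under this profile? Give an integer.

Average (own payoff 7471 − 228×31 = 403): to w=0 gives 3010 → profitable ✗; to w=34 gives 9873 − 228×34 = 2121 → profitable ✗.
Peach (own payoff 9873 − 153×34 = 4671): to w=0 gives 3010 → no gain ✓; to w=31 gives 7471 − 153×31 = 2728 → no gain ✓.
Lemon (own payoff 3010): to w=31 gives 7471 − 400×31 = -4929 → no gain ✓; to w=34 gives 9873 − 400×34 = -3727 → no gain ✓.
4 of the 6 constraints hold; not an equilibrium.

4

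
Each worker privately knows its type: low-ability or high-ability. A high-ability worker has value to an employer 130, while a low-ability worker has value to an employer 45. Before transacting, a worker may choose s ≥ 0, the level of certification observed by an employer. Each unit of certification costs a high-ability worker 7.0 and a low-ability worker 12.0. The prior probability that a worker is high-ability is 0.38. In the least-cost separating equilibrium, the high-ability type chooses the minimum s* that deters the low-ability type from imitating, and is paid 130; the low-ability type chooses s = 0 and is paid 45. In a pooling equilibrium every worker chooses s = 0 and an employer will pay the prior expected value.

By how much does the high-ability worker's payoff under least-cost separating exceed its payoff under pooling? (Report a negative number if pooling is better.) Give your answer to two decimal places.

Least-cost separating signal: s* solves 45 = 130 − 12.0·s*, so s* = (130 − 45)/12.0 ≈ 7.0833.
High-ability type's separating payoff: 130 − 7.0 × s* = 130 − 7.0 × (130 − 45)/12.0 = 130 − 595/12.0 ≈ 80.4167.
Pooling payoff: 0.38 × 130 + 0.62 × 45 = 77.3.
Difference: 80.4167 − 77.3 = 3.1167, i.e. 3.12 to two decimal places.
The high-ability type prefers to separate.

3.12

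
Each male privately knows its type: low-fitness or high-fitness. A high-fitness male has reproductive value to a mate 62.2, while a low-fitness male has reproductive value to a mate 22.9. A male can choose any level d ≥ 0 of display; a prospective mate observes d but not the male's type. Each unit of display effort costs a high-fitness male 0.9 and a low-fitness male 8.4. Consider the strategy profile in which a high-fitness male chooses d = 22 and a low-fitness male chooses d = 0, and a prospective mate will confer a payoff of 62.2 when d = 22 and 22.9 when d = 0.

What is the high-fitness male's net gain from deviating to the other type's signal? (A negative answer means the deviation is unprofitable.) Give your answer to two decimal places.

-19.50

Playing d = 22 the high-fitness male receives 62.2 − 0.9 × 22 = 42.4.
Deviating to d = 0 yields 22.9 instead.
Gain from deviating: 22.9 − 42.4 = -19.50.
The gain is negative, so the high-fitness type's incentive-compatibility constraint is satisfied.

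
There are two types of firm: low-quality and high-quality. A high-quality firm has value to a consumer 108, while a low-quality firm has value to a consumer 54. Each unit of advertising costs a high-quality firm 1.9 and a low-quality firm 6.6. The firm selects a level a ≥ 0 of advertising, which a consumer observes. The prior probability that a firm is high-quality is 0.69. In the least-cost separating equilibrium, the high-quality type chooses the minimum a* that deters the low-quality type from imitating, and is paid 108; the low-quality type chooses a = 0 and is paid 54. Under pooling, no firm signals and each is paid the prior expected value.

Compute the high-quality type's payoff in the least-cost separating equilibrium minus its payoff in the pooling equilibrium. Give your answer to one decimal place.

Least-cost separating signal: a* solves 54 = 108 − 6.6·a*, so a* = (108 − 54)/6.6 ≈ 8.1818.
High-quality type's separating payoff: 108 − 1.9 × a* = 108 − 1.9 × (108 − 54)/6.6 = 108 − 102.6/6.6 ≈ 92.455.
Pooling payoff: 0.69 × 108 + 0.31 × 54 = 91.26.
Difference: 92.455 − 91.26 = 1.195, i.e. 1.2 to one decimal place.
The high-quality type prefers to separate.

1.2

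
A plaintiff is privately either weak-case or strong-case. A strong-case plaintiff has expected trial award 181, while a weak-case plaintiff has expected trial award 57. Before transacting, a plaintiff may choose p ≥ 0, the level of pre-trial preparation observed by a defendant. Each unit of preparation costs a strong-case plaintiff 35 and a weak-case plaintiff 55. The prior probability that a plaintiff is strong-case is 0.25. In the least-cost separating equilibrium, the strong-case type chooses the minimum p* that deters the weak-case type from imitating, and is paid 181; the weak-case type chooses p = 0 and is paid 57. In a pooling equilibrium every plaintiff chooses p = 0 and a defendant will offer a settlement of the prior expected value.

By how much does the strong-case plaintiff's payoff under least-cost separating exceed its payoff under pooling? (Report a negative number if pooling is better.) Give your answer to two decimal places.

14.09

Least-cost separating signal: p* solves 57 = 181 − 55·p*, so p* = (181 − 57)/55 ≈ 2.2545.
Strong-case type's separating payoff: 181 − 35 × p* = 181 − 35 × (181 − 57)/55 = 181 − 4340/55 ≈ 102.0909.
Pooling payoff: 0.25 × 181 + 0.75 × 57 = 88.
Difference: 102.0909 − 88 = 14.0909, i.e. 14.09 to two decimal places.
The strong-case type prefers to separate.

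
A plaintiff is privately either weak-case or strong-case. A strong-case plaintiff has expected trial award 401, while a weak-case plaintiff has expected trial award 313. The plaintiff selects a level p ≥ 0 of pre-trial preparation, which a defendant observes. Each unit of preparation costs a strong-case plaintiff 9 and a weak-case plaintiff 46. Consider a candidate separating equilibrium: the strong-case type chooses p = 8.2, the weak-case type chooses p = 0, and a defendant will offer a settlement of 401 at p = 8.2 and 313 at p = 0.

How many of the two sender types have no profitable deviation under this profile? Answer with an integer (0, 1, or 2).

Strong-case type: signal → 401 − 9 × 8.2 = 327.2; deviate to 0 → 313. IC holds (327.2 ≥ 313).
Weak-case type: stay at 0 → 313; mimic → 401 − 46 × 8.2 = 23.8. IC holds (313 ≥ 23.8).
2 of 2 constraints hold, so this is a separating equilibrium.

2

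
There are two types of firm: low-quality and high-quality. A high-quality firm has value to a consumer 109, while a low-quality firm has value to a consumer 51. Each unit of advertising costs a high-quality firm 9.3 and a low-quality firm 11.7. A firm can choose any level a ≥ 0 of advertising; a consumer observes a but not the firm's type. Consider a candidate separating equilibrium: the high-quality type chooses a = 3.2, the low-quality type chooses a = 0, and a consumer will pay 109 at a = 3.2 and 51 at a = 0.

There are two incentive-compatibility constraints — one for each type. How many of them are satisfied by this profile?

1

High-quality type: signal → 109 − 9.3 × 3.2 = 79.24; deviate to 0 → 51. IC holds (79.24 ≥ 51).
Low-quality type: stay at 0 → 51; mimic → 109 − 11.7 × 3.2 = 71.56. IC fails (51 < 71.56).
1 of 2 constraints hold, so this profile is not an equilibrium.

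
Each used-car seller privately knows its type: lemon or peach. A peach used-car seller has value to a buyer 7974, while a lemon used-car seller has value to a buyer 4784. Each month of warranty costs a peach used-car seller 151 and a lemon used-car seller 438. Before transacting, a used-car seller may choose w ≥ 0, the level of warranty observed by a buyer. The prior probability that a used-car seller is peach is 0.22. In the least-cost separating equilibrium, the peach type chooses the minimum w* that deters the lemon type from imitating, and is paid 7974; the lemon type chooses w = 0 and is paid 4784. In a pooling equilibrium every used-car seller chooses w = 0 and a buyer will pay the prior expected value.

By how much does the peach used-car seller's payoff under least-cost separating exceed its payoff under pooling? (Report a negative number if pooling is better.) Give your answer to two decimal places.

1388.45

Least-cost separating signal: w* solves 4784 = 7974 − 438·w*, so w* = (7974 − 4784)/438 ≈ 7.2831.
Peach type's separating payoff: 7974 − 151 × w* = 7974 − 151 × (7974 − 4784)/438 = 7974 − 481690/438 ≈ 6874.2511.
Pooling payoff: 0.22 × 7974 + 0.78 × 4784 = 5485.8.
Difference: 6874.2511 − 5485.8 = 1388.4511, i.e. 1388.45 to two decimal places.
The peach type prefers to separate.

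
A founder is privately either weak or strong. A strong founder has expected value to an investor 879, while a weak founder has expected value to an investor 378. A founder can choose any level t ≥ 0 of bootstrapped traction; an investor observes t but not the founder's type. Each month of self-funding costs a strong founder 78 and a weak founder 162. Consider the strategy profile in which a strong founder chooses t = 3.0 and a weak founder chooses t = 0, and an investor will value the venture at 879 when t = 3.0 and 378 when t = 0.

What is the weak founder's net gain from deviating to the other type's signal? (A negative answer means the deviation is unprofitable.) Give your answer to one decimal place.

15.0

Playing t = 0 the weak founder receives 378.
Deviating to t = 3.0 brings payment 879 at cost 162 × 3.0 = 486, netting 393.
Gain from deviating: 393 − 378 = 15.0.
The gain is positive, so the weak type's incentive-compatibility constraint is violated — this profile is not a separating equilibrium.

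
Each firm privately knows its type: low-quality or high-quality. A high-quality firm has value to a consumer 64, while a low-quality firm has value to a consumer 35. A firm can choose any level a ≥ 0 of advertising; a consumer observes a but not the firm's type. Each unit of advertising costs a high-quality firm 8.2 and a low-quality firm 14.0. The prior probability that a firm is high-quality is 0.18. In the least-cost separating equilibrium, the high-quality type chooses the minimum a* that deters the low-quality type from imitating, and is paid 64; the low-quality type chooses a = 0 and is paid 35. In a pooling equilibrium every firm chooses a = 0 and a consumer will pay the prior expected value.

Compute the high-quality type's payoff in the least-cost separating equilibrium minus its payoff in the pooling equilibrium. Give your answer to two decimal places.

Least-cost separating signal: a* solves 35 = 64 − 14.0·a*, so a* = (64 − 35)/14.0 ≈ 2.0714.
High-quality type's separating payoff: 64 − 8.2 × a* = 64 − 8.2 × (64 − 35)/14.0 = 64 − 237.8/14.0 ≈ 47.0143.
Pooling payoff: 0.18 × 64 + 0.82 × 35 = 40.22.
Difference: 47.0143 − 40.22 = 6.7943, i.e. 6.79 to two decimal places.
The high-quality type prefers to separate.

6.79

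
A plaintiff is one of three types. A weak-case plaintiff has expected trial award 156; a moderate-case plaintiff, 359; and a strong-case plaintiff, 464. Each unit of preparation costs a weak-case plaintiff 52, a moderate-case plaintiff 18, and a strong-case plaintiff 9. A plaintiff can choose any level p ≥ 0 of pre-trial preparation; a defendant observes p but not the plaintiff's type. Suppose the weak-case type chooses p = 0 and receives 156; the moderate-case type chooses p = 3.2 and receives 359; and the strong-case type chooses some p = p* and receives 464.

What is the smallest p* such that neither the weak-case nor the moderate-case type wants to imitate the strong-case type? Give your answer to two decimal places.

Weak-case type (on-path payoff 156) won't mimic when 156 ≥ 464 − 52·p*, i.e. p* ≥ 5.92.
Moderate-case type (on-path payoff 359 − 18×3.2 = 301.4) won't mimic when 301.4 ≥ 464 − 18·p*, i.e. p* ≥ 9.03.
Both must hold, so p* = max(5.92, 9.03) = 9.03. The moderate-case type's constraint binds.

9.03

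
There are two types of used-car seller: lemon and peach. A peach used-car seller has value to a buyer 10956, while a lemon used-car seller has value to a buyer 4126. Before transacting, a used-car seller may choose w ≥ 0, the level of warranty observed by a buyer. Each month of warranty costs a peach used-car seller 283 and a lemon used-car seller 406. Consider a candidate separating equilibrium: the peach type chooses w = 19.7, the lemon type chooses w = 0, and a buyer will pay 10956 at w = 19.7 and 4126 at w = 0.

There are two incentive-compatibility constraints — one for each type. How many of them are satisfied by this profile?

2

Peach type: signal → 10956 − 283 × 19.7 = 5380.9; deviate to 0 → 4126. IC holds (5380.9 ≥ 4126).
Lemon type: stay at 0 → 4126; mimic → 10956 − 406 × 19.7 = 2957.8. IC holds (4126 ≥ 2957.8).
2 of 2 constraints hold, so this is a separating equilibrium.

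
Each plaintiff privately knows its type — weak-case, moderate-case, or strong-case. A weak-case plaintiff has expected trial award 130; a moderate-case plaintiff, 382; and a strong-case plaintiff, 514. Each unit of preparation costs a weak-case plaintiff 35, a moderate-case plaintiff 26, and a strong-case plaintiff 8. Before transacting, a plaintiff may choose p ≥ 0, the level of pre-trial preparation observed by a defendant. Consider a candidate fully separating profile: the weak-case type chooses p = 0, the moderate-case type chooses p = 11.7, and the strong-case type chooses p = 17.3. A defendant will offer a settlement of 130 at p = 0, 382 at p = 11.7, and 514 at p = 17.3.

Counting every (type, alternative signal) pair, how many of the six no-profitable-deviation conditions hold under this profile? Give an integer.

Moderate-case (own payoff 382 − 26×11.7 = 77.8): to p=0 gives 130 → profitable ✗; to p=17.3 gives 514 − 26×17.3 = 64.2 → no gain ✓.
Strong-case (own payoff 514 − 8×17.3 = 375.6): to p=0 gives 130 → no gain ✓; to p=11.7 gives 382 − 8×11.7 = 288.4 → no gain ✓.
Weak-case (own payoff 130): to p=11.7 gives 382 − 35×11.7 = -27.5 → no gain ✓; to p=17.3 gives 514 − 35×17.3 = -91.5 → no gain ✓.
5 of the 6 constraints hold; not an equilibrium.

5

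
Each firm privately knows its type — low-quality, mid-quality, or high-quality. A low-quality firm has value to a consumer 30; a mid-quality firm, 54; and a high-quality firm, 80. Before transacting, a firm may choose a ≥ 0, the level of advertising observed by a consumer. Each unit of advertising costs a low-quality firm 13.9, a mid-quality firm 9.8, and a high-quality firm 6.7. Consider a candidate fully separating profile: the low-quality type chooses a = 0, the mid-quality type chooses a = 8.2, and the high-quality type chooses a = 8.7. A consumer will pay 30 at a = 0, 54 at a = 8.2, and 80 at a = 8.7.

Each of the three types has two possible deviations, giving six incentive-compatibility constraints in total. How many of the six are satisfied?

Mid-quality (own payoff 54 − 9.8×8.2 = -26.36): to a=0 gives 30 → profitable ✗; to a=8.7 gives 80 − 9.8×8.7 = -5.26 → profitable ✗.
Low-quality (own payoff 30): to a=8.2 gives 54 − 13.9×8.2 = -59.98 → no gain ✓; to a=8.7 gives 80 − 13.9×8.7 = -40.93 → no gain ✓.
High-quality (own payoff 80 − 6.7×8.7 = 21.71): to a=0 gives 30 → profitable ✗; to a=8.2 gives 54 − 6.7×8.2 = -0.94 → no gain ✓.
3 of the 6 constraints hold; not an equilibrium.

3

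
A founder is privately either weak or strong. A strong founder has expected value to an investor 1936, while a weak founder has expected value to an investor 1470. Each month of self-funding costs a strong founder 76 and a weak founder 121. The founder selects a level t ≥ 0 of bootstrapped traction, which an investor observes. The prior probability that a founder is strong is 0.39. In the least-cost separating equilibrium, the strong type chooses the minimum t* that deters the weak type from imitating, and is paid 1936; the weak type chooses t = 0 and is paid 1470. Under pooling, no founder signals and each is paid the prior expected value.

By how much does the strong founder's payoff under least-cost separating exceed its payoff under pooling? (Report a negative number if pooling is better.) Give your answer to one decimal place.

Least-cost separating signal: t* solves 1470 = 1936 − 121·t*, so t* = (1936 − 1470)/121 ≈ 3.8512.
Strong type's separating payoff: 1936 − 76 × t* = 1936 − 76 × (1936 − 1470)/121 = 1936 − 35416/121 ≈ 1643.306.
Pooling payoff: 0.39 × 1936 + 0.61 × 1470 = 1651.74.
Difference: 1643.306 − 1651.74 = -8.434, i.e. -8.4 to one decimal place.
The strong type would prefer the pooling outcome.

-8.4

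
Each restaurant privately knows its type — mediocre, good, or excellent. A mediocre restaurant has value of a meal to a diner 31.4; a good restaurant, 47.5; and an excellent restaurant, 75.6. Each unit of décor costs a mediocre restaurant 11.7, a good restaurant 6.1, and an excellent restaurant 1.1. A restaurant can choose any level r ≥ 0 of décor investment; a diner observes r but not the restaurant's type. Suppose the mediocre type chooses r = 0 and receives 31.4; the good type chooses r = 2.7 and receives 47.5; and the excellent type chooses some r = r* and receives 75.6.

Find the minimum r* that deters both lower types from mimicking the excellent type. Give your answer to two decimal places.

Good type (on-path payoff 47.5 − 6.1×2.7 = 31.03) won't mimic when 31.03 ≥ 75.6 − 6.1·r*, i.e. r* ≥ 7.31.
Mediocre type (on-path payoff 31.4) won't mimic when 31.4 ≥ 75.6 − 11.7·r*, i.e. r* ≥ 3.78.
Both must hold, so r* = max(3.78, 7.31) = 7.31. The good type's constraint binds.

7.31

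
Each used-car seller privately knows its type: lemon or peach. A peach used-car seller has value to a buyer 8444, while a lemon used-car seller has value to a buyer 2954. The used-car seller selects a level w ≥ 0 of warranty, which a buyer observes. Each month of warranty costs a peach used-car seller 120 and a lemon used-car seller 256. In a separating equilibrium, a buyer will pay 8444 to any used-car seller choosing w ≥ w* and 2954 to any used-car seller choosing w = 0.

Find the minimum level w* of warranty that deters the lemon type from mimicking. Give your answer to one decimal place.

21.4

A lemon used-car seller choosing w = 0 receives 2954.
Imitating at w* instead would pay 8444 at cost 256·w*, netting 8444 − 256·w*.
Indifference: 2954 = 8444 − 256·w*, so w* = (8444 − 2954) / 256 ≈ 21.4.
This is the lemon type's binding incentive-compatibility constraint; any w ≥ 21.4 sustains separation on that side.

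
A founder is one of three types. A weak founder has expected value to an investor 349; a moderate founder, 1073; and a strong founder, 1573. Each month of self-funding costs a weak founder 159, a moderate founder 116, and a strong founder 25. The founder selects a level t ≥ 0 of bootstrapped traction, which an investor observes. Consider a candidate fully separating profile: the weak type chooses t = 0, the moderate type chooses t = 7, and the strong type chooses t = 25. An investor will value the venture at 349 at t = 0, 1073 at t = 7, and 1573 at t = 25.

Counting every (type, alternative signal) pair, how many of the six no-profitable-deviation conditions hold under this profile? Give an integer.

Weak (own payoff 349): to t=7 gives 1073 − 159×7 = -40 → no gain ✓; to t=25 gives 1573 − 159×25 = -2402 → no gain ✓.
Strong (own payoff 1573 − 25×25 = 948): to t=0 gives 349 → no gain ✓; to t=7 gives 1073 − 25×7 = 898 → no gain ✓.
Moderate (own payoff 1073 − 116×7 = 261): to t=0 gives 349 → profitable ✗; to t=25 gives 1573 − 116×25 = -1327 → no gain ✓.
5 of the 6 constraints hold; not an equilibrium.

5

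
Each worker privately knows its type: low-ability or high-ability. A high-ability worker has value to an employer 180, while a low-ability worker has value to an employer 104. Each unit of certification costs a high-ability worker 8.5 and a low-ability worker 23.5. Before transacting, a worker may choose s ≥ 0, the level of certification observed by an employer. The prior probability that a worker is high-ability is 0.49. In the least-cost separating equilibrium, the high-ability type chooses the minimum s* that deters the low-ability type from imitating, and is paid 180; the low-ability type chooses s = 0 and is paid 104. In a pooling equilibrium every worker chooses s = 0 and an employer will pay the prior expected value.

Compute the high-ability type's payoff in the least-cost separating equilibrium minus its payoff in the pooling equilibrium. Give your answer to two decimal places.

11.27

Least-cost separating signal: s* solves 104 = 180 − 23.5·s*, so s* = (180 − 104)/23.5 ≈ 3.2340.
High-ability type's separating payoff: 180 − 8.5 × s* = 180 − 8.5 × (180 − 104)/23.5 = 180 − 646/23.5 ≈ 152.5106.
Pooling payoff: 0.49 × 180 + 0.51 × 104 = 141.24.
Difference: 152.5106 − 141.24 = 11.2706, i.e. 11.27 to two decimal places.
The high-ability type prefers to separate.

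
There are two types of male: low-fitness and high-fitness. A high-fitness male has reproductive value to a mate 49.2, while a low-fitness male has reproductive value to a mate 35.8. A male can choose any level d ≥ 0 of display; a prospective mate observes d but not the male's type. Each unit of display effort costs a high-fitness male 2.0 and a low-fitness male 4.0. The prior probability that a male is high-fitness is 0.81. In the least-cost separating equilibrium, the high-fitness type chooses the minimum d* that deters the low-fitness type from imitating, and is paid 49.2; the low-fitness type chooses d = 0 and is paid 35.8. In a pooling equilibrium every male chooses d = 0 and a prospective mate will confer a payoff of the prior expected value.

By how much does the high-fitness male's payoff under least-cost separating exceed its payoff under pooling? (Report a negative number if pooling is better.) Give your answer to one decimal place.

-4.2

Least-cost separating signal: d* solves 35.8 = 49.2 − 4.0·d*, so d* = (49.2 − 35.8)/4.0 = 3.35.
High-fitness type's separating payoff: 49.2 − 2.0 × d* = 49.2 − 2.0 × (49.2 − 35.8)/4.0 = 49.2 − 26.8/4.0 = 42.5.
Pooling payoff: 0.81 × 49.2 + 0.19 × 35.8 = 46.654.
Difference: 42.5 − 46.654 = -4.154, i.e. -4.2 to one decimal place.
The high-fitness type would prefer the pooling outcome.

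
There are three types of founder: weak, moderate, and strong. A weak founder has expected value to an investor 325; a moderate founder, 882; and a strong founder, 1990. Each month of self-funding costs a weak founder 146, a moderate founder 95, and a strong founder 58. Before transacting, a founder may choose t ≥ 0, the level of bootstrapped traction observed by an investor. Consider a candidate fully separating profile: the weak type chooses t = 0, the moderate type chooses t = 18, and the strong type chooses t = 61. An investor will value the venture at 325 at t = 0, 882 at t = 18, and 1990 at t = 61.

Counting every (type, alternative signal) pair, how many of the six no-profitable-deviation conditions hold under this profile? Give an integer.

Weak (own payoff 325): to t=18 gives 882 − 146×18 = -1746 → no gain ✓; to t=61 gives 1990 − 146×61 = -6916 → no gain ✓.
Strong (own payoff 1990 − 58×61 = -1548): to t=0 gives 325 → profitable ✗; to t=18 gives 882 − 58×18 = -162 → profitable ✗.
Moderate (own payoff 882 − 95×18 = -828): to t=0 gives 325 → profitable ✗; to t=61 gives 1990 − 95×61 = -3805 → no gain ✓.
3 of the 6 constraints hold; not an equilibrium.

3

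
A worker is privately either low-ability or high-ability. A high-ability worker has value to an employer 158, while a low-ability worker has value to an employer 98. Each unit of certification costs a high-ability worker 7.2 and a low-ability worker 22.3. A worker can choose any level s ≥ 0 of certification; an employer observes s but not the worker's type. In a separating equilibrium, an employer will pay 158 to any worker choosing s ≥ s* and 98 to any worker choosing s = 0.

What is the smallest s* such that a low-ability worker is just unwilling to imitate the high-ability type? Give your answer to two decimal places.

A low-ability worker choosing s = 0 receives 98.
Imitating at s* instead would pay 158 at cost 22.3·s*, netting 158 − 22.3·s*.
Indifference: 98 = 158 − 22.3·s*, so s* = (158 − 98) / 22.3 ≈ 2.69.
This is the low-ability type's binding incentive-compatibility constraint; any s ≥ 2.69 sustains separation on that side.

2.69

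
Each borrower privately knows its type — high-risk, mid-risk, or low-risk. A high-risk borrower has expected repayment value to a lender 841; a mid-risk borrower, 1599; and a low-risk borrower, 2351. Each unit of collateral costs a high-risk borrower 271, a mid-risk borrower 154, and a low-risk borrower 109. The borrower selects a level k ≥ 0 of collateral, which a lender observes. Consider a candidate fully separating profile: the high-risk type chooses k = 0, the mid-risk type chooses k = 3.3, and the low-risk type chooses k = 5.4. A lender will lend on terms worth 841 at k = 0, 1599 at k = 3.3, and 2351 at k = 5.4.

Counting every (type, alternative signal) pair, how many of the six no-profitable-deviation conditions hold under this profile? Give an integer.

4

High-risk (own payoff 841): to k=3.3 gives 1599 − 271×3.3 = 704.7 → no gain ✓; to k=5.4 gives 2351 − 271×5.4 = 887.6 → profitable ✗.
Mid-risk (own payoff 1599 − 154×3.3 = 1090.8): to k=0 gives 841 → no gain ✓; to k=5.4 gives 2351 − 154×5.4 = 1519.4 → profitable ✗.
Low-risk (own payoff 2351 − 109×5.4 = 1762.4): to k=0 gives 841 → no gain ✓; to k=3.3 gives 1599 − 109×3.3 = 1239.3 → no gain ✓.
4 of the 6 constraints hold; not an equilibrium.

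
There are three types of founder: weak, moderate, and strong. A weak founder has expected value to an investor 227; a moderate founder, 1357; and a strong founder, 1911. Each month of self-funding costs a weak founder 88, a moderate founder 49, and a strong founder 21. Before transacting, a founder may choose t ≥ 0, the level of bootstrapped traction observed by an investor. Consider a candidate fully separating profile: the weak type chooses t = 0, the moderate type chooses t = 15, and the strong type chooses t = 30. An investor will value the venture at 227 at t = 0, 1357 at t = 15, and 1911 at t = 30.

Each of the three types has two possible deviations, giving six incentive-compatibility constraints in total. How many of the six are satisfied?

6

Strong (own payoff 1911 − 21×30 = 1281): to t=0 gives 227 → no gain ✓; to t=15 gives 1357 − 21×15 = 1042 → no gain ✓.
Weak (own payoff 227): to t=15 gives 1357 − 88×15 = 37 → no gain ✓; to t=30 gives 1911 − 88×30 = -729 → no gain ✓.
Moderate (own payoff 1357 − 49×15 = 622): to t=0 gives 227 → no gain ✓; to t=30 gives 1911 − 49×30 = 441 → no gain ✓.
6 of the 6 constraints hold; this profile is a separating equilibrium.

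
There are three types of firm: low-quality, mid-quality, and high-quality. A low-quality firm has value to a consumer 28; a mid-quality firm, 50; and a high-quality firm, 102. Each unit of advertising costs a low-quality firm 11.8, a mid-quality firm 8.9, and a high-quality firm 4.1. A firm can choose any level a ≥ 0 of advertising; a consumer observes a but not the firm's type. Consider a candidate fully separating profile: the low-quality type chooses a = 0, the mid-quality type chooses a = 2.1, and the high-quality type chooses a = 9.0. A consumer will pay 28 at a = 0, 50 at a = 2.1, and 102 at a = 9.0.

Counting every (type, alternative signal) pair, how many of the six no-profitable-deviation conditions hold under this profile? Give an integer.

Low-quality (own payoff 28): to a=2.1 gives 50 − 11.8×2.1 = 25.22 → no gain ✓; to a=9.0 gives 102 − 11.8×9.0 = -4.2 → no gain ✓.
Mid-quality (own payoff 50 − 8.9×2.1 = 31.31): to a=0 gives 28 → no gain ✓; to a=9.0 gives 102 − 8.9×9.0 = 21.9 → no gain ✓.
High-quality (own payoff 102 − 4.1×9.0 = 65.1): to a=0 gives 28 → no gain ✓; to a=2.1 gives 50 − 4.1×2.1 = 41.39 → no gain ✓.
6 of the 6 constraints hold; this profile is a separating equilibrium.

6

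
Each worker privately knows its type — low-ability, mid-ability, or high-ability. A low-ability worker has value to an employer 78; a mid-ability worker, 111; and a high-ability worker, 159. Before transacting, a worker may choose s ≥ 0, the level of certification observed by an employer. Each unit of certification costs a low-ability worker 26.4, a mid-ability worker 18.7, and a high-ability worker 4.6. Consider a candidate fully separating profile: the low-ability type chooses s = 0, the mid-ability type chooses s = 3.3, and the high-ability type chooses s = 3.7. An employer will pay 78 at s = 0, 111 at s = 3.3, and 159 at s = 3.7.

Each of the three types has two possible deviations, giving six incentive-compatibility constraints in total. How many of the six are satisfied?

4

Mid-ability (own payoff 111 − 18.7×3.3 = 49.29): to s=0 gives 78 → profitable ✗; to s=3.7 gives 159 − 18.7×3.7 = 89.81 → profitable ✗.
Low-ability (own payoff 78): to s=3.3 gives 111 − 26.4×3.3 = 23.88 → no gain ✓; to s=3.7 gives 159 − 26.4×3.7 = 61.32 → no gain ✓.
High-ability (own payoff 159 − 4.6×3.7 = 141.98): to s=0 gives 78 → no gain ✓; to s=3.3 gives 111 − 4.6×3.3 = 95.82 → no gain ✓.
4 of the 6 constraints hold; not an equilibrium.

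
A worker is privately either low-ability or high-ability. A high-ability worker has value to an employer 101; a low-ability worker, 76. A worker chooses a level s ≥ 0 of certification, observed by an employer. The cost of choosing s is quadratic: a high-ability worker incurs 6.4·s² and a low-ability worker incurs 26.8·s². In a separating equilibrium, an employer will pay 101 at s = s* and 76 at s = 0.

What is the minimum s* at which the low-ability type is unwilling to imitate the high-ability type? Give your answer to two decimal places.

0.97

The low-ability type at s = 0 receives 76; imitating at s* yields 101 − 26.8·s*².
Indifference: 76 = 101 − 26.8·s*², so s*² = (101 − 76) / 26.8 ≈ 0.9328.
s* = √0.9328 ≈ 0.97.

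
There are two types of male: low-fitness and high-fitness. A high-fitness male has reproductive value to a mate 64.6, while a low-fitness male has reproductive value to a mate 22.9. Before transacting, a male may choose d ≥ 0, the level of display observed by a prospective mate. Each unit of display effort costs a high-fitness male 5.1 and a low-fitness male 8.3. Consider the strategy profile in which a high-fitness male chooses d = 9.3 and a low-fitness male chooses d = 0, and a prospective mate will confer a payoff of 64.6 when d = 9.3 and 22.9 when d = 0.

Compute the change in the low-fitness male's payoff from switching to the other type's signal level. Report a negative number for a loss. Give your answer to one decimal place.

-35.5

Playing d = 0 the low-fitness male receives 22.9.
Deviating to d = 9.3 brings payment 64.6 at cost 8.3 × 9.3 = 77.19, netting -12.59.
Gain from deviating: -12.59 − 22.9 = -35.49, i.e. -35.5 to one decimal place.
The gain is negative, so the low-fitness type's incentive-compatibility constraint is satisfied.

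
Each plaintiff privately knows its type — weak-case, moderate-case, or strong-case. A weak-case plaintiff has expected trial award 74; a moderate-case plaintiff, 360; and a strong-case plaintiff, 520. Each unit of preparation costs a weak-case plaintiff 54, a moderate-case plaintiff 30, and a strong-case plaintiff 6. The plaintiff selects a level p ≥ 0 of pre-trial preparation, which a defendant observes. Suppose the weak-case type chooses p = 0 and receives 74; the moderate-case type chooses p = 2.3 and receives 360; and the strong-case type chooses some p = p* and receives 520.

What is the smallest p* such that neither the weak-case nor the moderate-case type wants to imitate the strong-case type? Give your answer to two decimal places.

8.26

Moderate-case type (on-path payoff 360 − 30×2.3 = 291) won't mimic when 291 ≥ 520 − 30·p*, i.e. p* ≥ 7.63.
Weak-case type (on-path payoff 74) won't mimic when 74 ≥ 520 − 54·p*, i.e. p* ≥ 8.26.
Both must hold, so p* = max(8.26, 7.63) = 8.26. The weak-case type's constraint binds.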